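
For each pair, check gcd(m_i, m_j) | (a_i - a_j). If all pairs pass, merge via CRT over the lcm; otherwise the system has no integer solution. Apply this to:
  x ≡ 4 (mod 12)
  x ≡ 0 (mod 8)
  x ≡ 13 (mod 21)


Moduli 12, 8, 21 are not pairwise coprime, so CRT works modulo lcm(m_i) when all pairwise compatibility conditions hold.
Pairwise compatibility: gcd(m_i, m_j) must divide a_i - a_j for every pair.
Merge one congruence at a time:
  Start: x ≡ 4 (mod 12).
  Combine with x ≡ 0 (mod 8): gcd(12, 8) = 4; 0 - 4 = -4, which IS divisible by 4, so compatible.
    Write x = 4 + 12·t and substitute into x ≡ 0 (mod 8): 12·t ≡ 0 − 4 = -4 (mod 8).
    Divide the congruence (and modulus) by g = 4: 3·t ≡ -1 (mod 2).
    Reduce coefficients mod 2: 1·t ≡ 1 (mod 2).
    So t ≡ 1 (mod 2).
    Then x = 4 + 12·1 = 16, valid modulo lcm(12, 8) = 24: x ≡ 16 (mod 24).
  Combine with x ≡ 13 (mod 21): gcd(24, 21) = 3; 13 - 16 = -3, which IS divisible by 3, so compatible.
    Write x = 16 + 24·t and substitute into x ≡ 13 (mod 21): 24·t ≡ 13 − 16 = -3 (mod 21).
    Divide the congruence (and modulus) by g = 3: 8·t ≡ -1 (mod 7).
    Reduce coefficients mod 7: 1·t ≡ 6 (mod 7).
    So t ≡ 6 (mod 7).
    Then x = 16 + 24·6 = 160, valid modulo lcm(24, 21) = 168: x ≡ 160 (mod 168).
Verify: 160 mod 12 = 4, 160 mod 8 = 0, 160 mod 21 = 13.

x ≡ 160 (mod 168).


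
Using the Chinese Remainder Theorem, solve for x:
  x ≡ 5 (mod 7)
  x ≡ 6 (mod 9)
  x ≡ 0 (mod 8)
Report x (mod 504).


Moduli 7, 9, 8 are pairwise coprime; by CRT there is a unique solution modulo M = 7 · 9 · 8 = 504.
Solve pairwise, accumulating the modulus:
  Start with x ≡ 5 (mod 7).
  Combine with x ≡ 6 (mod 9): since gcd(7, 9) = 1, we get a unique residue mod 63.
    Write x = 5 + 7·t and substitute into x ≡ 6 (mod 9): 7·t ≡ 6 − 5 = 1 (mod 9).
    The inverse of 7 mod 9 is 4 (since 7·4 = 28 = 3·9 + 1), so t ≡ 4·1 = 4 ≡ 4 (mod 9).
    Then x = 5 + 7·4 = 33, valid modulo lcm(7, 9) = 63: x ≡ 33 (mod 63).
  Combine with x ≡ 0 (mod 8): since gcd(63, 8) = 1, we get a unique residue mod 504.
    Write x = 33 + 63·t and substitute into x ≡ 0 (mod 8): 63·t ≡ 0 − 33 = -33 (mod 8).
    Reduce coefficients mod 8: 7·t ≡ 7 (mod 8).
    The inverse of 7 mod 8 is 7 (since 7·7 = 49 = 6·8 + 1), so t ≡ 7·7 = 49 ≡ 1 (mod 8).
    Then x = 33 + 63·1 = 96, valid modulo lcm(63, 8) = 504: x ≡ 96 (mod 504).
Verify: 96 mod 7 = 5 ✓, 96 mod 9 = 6 ✓, 96 mod 8 = 0 ✓.

x ≡ 96 (mod 504).


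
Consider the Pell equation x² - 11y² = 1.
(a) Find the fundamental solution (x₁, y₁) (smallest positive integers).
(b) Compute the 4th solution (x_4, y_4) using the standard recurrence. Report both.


Step 1: Find the fundamental solution (x₁, y₁) of x² - 11y² = 1.
  Expand √11 as a continued fraction. a₀ = ⌊√11⌋ = 3; iterate m_{k+1} = d_k·a_k − m_k, d_{k+1} = (11 − m_{k+1}²)/d_k, a_{k+1} = ⌊(a₀ + m_{k+1})/d_{k+1}⌋ (starting m₀ = 0, d₀ = 1), with convergents p_k = a_k·p_{k-1} + p_{k-2}, q_k = a_k·q_{k-1} + q_{k-2} (p₋₁ = 1, q₋₁ = 0):
  k = 0: a₀ = 3; p₀/q₀ = 3/1; p₀² − 11·q₀² = 9 − 11 = -2.
  k = 1: m = 3, d = 2, a = ⌊(3 + 3)/2⌋ = 3; p/q = (3·3 + 1)/(3·1 + 0) = 10/3; p² − 11·q² = 100 − 99 = 1.
  The first convergent with p² − 11·q² = 1 gives the fundamental solution (x₁, y₁) = (10, 3).
Step 2: Apply the recurrence (x_{n+1}, y_{n+1}) = (x₁x_n + 11y₁y_n, x₁y_n + y₁x_n) repeatedly.
  From (x_1, y_1) = (10, 3): x_2 = 10·10 + 11·3·3 = 199; y_2 = 10·3 + 3·10 = 60.
  From (x_2, y_2) = (199, 60): x_3 = 10·199 + 11·3·60 = 3970; y_3 = 10·60 + 3·199 = 1197.
  From (x_3, y_3) = (3970, 1197): x_4 = 10·3970 + 11·3·1197 = 79201; y_4 = 10·1197 + 3·3970 = 23880.
Step 3: Verify x_4² - 11·y_4² = 6272798401 - 6272798400 = 1 (should be 1). ✓

(x_1, y_1) = (10, 3); (x_4, y_4) = (79201, 23880).


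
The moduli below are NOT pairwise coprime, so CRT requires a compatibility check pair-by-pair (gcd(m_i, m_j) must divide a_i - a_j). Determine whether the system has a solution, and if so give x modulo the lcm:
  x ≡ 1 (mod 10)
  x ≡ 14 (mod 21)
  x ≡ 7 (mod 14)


Moduli 10, 21, 14 are not pairwise coprime, so CRT works modulo lcm(m_i) when all pairwise compatibility conditions hold.
Pairwise compatibility: gcd(m_i, m_j) must divide a_i - a_j for every pair.
Merge one congruence at a time:
  Start: x ≡ 1 (mod 10).
  Combine with x ≡ 14 (mod 21): gcd(10, 21) = 1; 14 - 1 = 13, which IS divisible by 1, so compatible.
    Write x = 1 + 10·t and substitute into x ≡ 14 (mod 21): 10·t ≡ 14 − 1 = 13 (mod 21).
    The inverse of 10 mod 21 is 19 (since 10·19 = 190 = 9·21 + 1), so t ≡ 19·13 = 247 ≡ 16 (mod 21).
    Then x = 1 + 10·16 = 161, valid modulo lcm(10, 21) = 210: x ≡ 161 (mod 210).
  Combine with x ≡ 7 (mod 14): gcd(210, 14) = 14; 7 - 161 = -154, which IS divisible by 14, so compatible.
    Write x = 161 + 210·t and substitute into x ≡ 7 (mod 14): 210·t ≡ 7 − 161 = -154 (mod 14).
    Divide the congruence (and modulus) by g = 14: 15·t ≡ -11 (mod 1).
    Modulo 1 every t works; take t = 0.
    Then x = 161 + 210·0 = 161, valid modulo lcm(210, 14) = 210: x ≡ 161 (mod 210).
Verify: 161 mod 10 = 1, 161 mod 21 = 14, 161 mod 14 = 7.

x ≡ 161 (mod 210).


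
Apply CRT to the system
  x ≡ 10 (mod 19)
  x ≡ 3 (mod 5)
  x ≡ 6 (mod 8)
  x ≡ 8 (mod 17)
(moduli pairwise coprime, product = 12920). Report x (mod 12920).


Product of moduli M = 19 · 5 · 8 · 17 = 12920.
Merge one congruence at a time:
  Start: x ≡ 10 (mod 19).
  Combine with x ≡ 3 (mod 5); new modulus lcm = 95.
    Write x = 10 + 19·t and substitute into x ≡ 3 (mod 5): 19·t ≡ 3 − 10 = -7 (mod 5).
    Reduce coefficients mod 5: 4·t ≡ 3 (mod 5).
    The inverse of 4 mod 5 is 4 (since 4·4 = 16 = 3·5 + 1), so t ≡ 4·3 = 12 ≡ 2 (mod 5).
    Then x = 10 + 19·2 = 48, valid modulo lcm(19, 5) = 95: x ≡ 48 (mod 95).
  Combine with x ≡ 6 (mod 8); new modulus lcm = 760.
    Write x = 48 + 95·t and substitute into x ≡ 6 (mod 8): 95·t ≡ 6 − 48 = -42 (mod 8).
    Reduce coefficients mod 8: 7·t ≡ 6 (mod 8).
    The inverse of 7 mod 8 is 7 (since 7·7 = 49 = 6·8 + 1), so t ≡ 7·6 = 42 ≡ 2 (mod 8).
    Then x = 48 + 95·2 = 238, valid modulo lcm(95, 8) = 760: x ≡ 238 (mod 760).
  Combine with x ≡ 8 (mod 17); new modulus lcm = 12920.
    Write x = 238 + 760·t and substitute into x ≡ 8 (mod 17): 760·t ≡ 8 − 238 = -230 (mod 17).
    Reduce coefficients mod 17: 12·t ≡ 8 (mod 17).
    The inverse of 12 mod 17 is 10 (since 12·10 = 120 = 7·17 + 1), so t ≡ 10·8 = 80 ≡ 12 (mod 17).
    Then x = 238 + 760·12 = 9358, valid modulo lcm(760, 17) = 12920: x ≡ 9358 (mod 12920).
Verify against each original: 9358 mod 19 = 10, 9358 mod 5 = 3, 9358 mod 8 = 6, 9358 mod 17 = 8.

x ≡ 9358 (mod 12920).


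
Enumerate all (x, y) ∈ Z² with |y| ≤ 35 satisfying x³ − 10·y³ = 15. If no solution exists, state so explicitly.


The equation is x³ - 10y³ = 15. For fixed y, x³ = 10·y³ + 15, so a solution requires the RHS to be a perfect cube.
Strategy: iterate y from -35 to 35, compute RHS = 10·y³ + 15, and check whether it is a (positive or negative) perfect cube.
Check small values of y:
  y = 0: RHS = 15 is not a perfect cube.
  y = 1: RHS = 25 is not a perfect cube.
  y = -1: RHS = 5 is not a perfect cube.
  y = 2: RHS = 95 is not a perfect cube.
  y = -2: RHS = -65 is not a perfect cube.
  y = 3: RHS = 285 is not a perfect cube.
  y = -3: RHS = -255 is not a perfect cube.
Continuing the search up to |y| = 35 finds no solutions either.
No (x, y) in the scanned range satisfies the equation.

No integer solutions with |y| ≤ 35.


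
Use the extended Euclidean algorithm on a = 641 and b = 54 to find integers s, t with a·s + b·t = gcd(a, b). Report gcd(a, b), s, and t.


Euclidean algorithm on (641, 54) — divide until remainder is 0:
  641 = 11 · 54 + 47
  54 = 1 · 47 + 7
  47 = 6 · 7 + 5
  7 = 1 · 5 + 2
  5 = 2 · 2 + 1
  2 = 2 · 1 + 0
gcd(641, 54) = 1.
Track Bezout coefficients alongside the remainders: start with r₀ = 641 = a·1 + b·0 (s = 1, t = 0) and r₁ = 54 = a·0 + b·1 (s = 0, t = 1); each new remainder r_{k+1} = r_{k-1} − q_k·r_k inherits s_{k+1} = s_{k-1} − q_k·s_k, t_{k+1} = t_{k-1} − q_k·t_k, so r_k = a·s_k + b·t_k at every step:
  q = 11: r = 47, s = 1 − 11·0 = 1, t = 0 − 11·1 = -11  (check: 641·1 + 54·(-11) = 47)
  q = 1: r = 7, s = 0 − 1·1 = -1, t = 1 − 1·(-11) = 12  (check: 641·(-1) + 54·12 = 7)
  q = 6: r = 5, s = 1 − 6·(-1) = 7, t = -11 − 6·12 = -83  (check: 641·7 + 54·(-83) = 5)
  q = 1: r = 2, s = -1 − 1·7 = -8, t = 12 − 1·(-83) = 95  (check: 641·(-8) + 54·95 = 2)
  q = 2: r = 1, s = 7 − 2·(-8) = 23, t = -83 − 2·95 = -273  (check: 641·23 + 54·(-273) = 1)
The row with r = 1 (the gcd) gives the Bezout coefficients s = 23, t = -273.
Result: 641 · (23) + 54 · (-273) = 1.

gcd(641, 54) = 1; s = 23, t = -273 (check: 641·23 + 54·(-273) = 1).


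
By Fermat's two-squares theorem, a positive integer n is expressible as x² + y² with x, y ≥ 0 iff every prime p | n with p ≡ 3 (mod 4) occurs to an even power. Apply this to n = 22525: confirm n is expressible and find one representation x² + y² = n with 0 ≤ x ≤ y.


Step 1: Factor n = 22525 = 5^2 · 17 · 53.
Step 2: Check the mod-4 condition on each prime factor: 5 ≡ 1 (mod 4), exponent 2; 17 ≡ 1 (mod 4), exponent 1; 53 ≡ 1 (mod 4), exponent 1.
All primes ≡ 3 (mod 4) appear to even exponent (or don't appear), so by the two-squares theorem n IS expressible as a sum of two squares.
Step 3: Build a representation. Group n = k² · m with k = 5 and m = 17 · 53 = 901 (a product of primes ≡ 1 (mod 4)); a representation of m scales to one of n via (k·x)² + (k·y)² = k²(x² + y²). Each prime p ≡ 1 (mod 4) is itself a sum of two squares; find a² by testing p − a² for a perfect square:
  17: 17 − 1² = 16 = 4² ⇒ 17 = 1² + 4².
  53: 53 − 1² = 52, 53 − 2² = 49 = 7² ⇒ 53 = 2² + 7².
  Combine using the Brahmagupta–Fibonacci identity (a² + b²)(c² + d²) = (ac − bd)² + (ad + bc)² = (ac + bd)² + (ad − bc)²:
  17 · 53 = 901: from (1² + 4²)(2² + 7²), take (1·2 − 4·7, 1·7 + 4·2) = (2 − 28, 7 + 8) = (-26, 15); dropping signs (only squares matter) gives (26, 15); check 26² + 15² = 676 + 225 = 901 ✓.
  Scale by k = 5: (5·26, 5·15) = (130, 75).
Step 4: Order so x ≤ y and verify: 75² + 130² = 5625 + 16900 = 22525 = n. ✓

n = 22525 = 75² + 130² (one valid representation with x ≤ y).


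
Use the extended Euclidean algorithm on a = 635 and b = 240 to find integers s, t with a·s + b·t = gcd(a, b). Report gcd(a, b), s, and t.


Euclidean algorithm on (635, 240) — divide until remainder is 0:
  635 = 2 · 240 + 155
  240 = 1 · 155 + 85
  155 = 1 · 85 + 70
  85 = 1 · 70 + 15
  70 = 4 · 15 + 10
  15 = 1 · 10 + 5
  10 = 2 · 5 + 0
gcd(635, 240) = 5.
Track Bezout coefficients alongside the remainders: start with r₀ = 635 = a·1 + b·0 (s = 1, t = 0) and r₁ = 240 = a·0 + b·1 (s = 0, t = 1); each new remainder r_{k+1} = r_{k-1} − q_k·r_k inherits s_{k+1} = s_{k-1} − q_k·s_k, t_{k+1} = t_{k-1} − q_k·t_k, so r_k = a·s_k + b·t_k at every step:
  q = 2: r = 155, s = 1 − 2·0 = 1, t = 0 − 2·1 = -2  (check: 635·1 + 240·(-2) = 155)
  q = 1: r = 85, s = 0 − 1·1 = -1, t = 1 − 1·(-2) = 3  (check: 635·(-1) + 240·3 = 85)
  q = 1: r = 70, s = 1 − 1·(-1) = 2, t = -2 − 1·3 = -5  (check: 635·2 + 240·(-5) = 70)
  q = 1: r = 15, s = -1 − 1·2 = -3, t = 3 − 1·(-5) = 8  (check: 635·(-3) + 240·8 = 15)
  q = 4: r = 10, s = 2 − 4·(-3) = 14, t = -5 − 4·8 = -37  (check: 635·14 + 240·(-37) = 10)
  q = 1: r = 5, s = -3 − 1·14 = -17, t = 8 − 1·(-37) = 45  (check: 635·(-17) + 240·45 = 5)
The row with r = 5 (the gcd) gives the Bezout coefficients s = -17, t = 45.
Result: 635 · (-17) + 240 · (45) = 5.

gcd(635, 240) = 5; s = -17, t = 45 (check: 635·(-17) + 240·45 = 5).


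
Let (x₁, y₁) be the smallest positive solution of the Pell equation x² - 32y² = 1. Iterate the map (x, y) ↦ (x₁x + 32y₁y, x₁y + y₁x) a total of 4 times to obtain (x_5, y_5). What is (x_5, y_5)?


Step 1: Find the fundamental solution (x₁, y₁) of x² - 32y² = 1.
  Expand √32 as a continued fraction. a₀ = ⌊√32⌋ = 5; iterate m_{k+1} = d_k·a_k − m_k, d_{k+1} = (32 − m_{k+1}²)/d_k, a_{k+1} = ⌊(a₀ + m_{k+1})/d_{k+1}⌋ (starting m₀ = 0, d₀ = 1), with convergents p_k = a_k·p_{k-1} + p_{k-2}, q_k = a_k·q_{k-1} + q_{k-2} (p₋₁ = 1, q₋₁ = 0):
  k = 0: a₀ = 5; p₀/q₀ = 5/1; p₀² − 32·q₀² = 25 − 32 = -7.
  k = 1: m = 5, d = 7, a = ⌊(5 + 5)/7⌋ = 1; p/q = (1·5 + 1)/(1·1 + 0) = 6/1; p² − 32·q² = 36 − 32 = 4.
  k = 2: m = 2, d = 4, a = ⌊(5 + 2)/4⌋ = 1; p/q = (1·6 + 5)/(1·1 + 1) = 11/2; p² − 32·q² = 121 − 128 = -7.
  k = 3: m = 2, d = 7, a = ⌊(5 + 2)/7⌋ = 1; p/q = (1·11 + 6)/(1·2 + 1) = 17/3; p² − 32·q² = 289 − 288 = 1.
  The first convergent with p² − 32·q² = 1 gives the fundamental solution (x₁, y₁) = (17, 3).
Step 2: Apply the recurrence (x_{n+1}, y_{n+1}) = (x₁x_n + 32y₁y_n, x₁y_n + y₁x_n) repeatedly.
  From (x_1, y_1) = (17, 3): x_2 = 17·17 + 32·3·3 = 577; y_2 = 17·3 + 3·17 = 102.
  From (x_2, y_2) = (577, 102): x_3 = 17·577 + 32·3·102 = 19601; y_3 = 17·102 + 3·577 = 3465.
  From (x_3, y_3) = (19601, 3465): x_4 = 17·19601 + 32·3·3465 = 665857; y_4 = 17·3465 + 3·19601 = 117708.
  From (x_4, y_4) = (665857, 117708): x_5 = 17·665857 + 32·3·117708 = 22619537; y_5 = 17·117708 + 3·665857 = 3998607.
Step 3: Verify x_5² - 32·y_5² = 511643454094369 - 511643454094368 = 1 (should be 1). ✓

(x_1, y_1) = (17, 3); (x_5, y_5) = (22619537, 3998607).


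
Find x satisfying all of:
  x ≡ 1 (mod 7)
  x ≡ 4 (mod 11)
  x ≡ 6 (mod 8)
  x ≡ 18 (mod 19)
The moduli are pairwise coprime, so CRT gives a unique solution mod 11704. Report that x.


Product of moduli M = 7 · 11 · 8 · 19 = 11704.
Merge one congruence at a time:
  Start: x ≡ 1 (mod 7).
  Combine with x ≡ 4 (mod 11); new modulus lcm = 77.
    Write x = 1 + 7·t and substitute into x ≡ 4 (mod 11): 7·t ≡ 4 − 1 = 3 (mod 11).
    The inverse of 7 mod 11 is 8 (since 7·8 = 56 = 5·11 + 1), so t ≡ 8·3 = 24 ≡ 2 (mod 11).
    Then x = 1 + 7·2 = 15, valid modulo lcm(7, 11) = 77: x ≡ 15 (mod 77).
  Combine with x ≡ 6 (mod 8); new modulus lcm = 616.
    Write x = 15 + 77·t and substitute into x ≡ 6 (mod 8): 77·t ≡ 6 − 15 = -9 (mod 8).
    Reduce coefficients mod 8: 5·t ≡ 7 (mod 8).
    The inverse of 5 mod 8 is 5 (since 5·5 = 25 = 3·8 + 1), so t ≡ 5·7 = 35 ≡ 3 (mod 8).
    Then x = 15 + 77·3 = 246, valid modulo lcm(77, 8) = 616: x ≡ 246 (mod 616).
  Combine with x ≡ 18 (mod 19); new modulus lcm = 11704.
    Write x = 246 + 616·t and substitute into x ≡ 18 (mod 19): 616·t ≡ 18 − 246 = -228 (mod 19).
    Reduce coefficients mod 19: 8·t ≡ 0 (mod 19).
    The inverse of 8 mod 19 is 12 (since 8·12 = 96 = 5·19 + 1), so t ≡ 12·0 = 0 ≡ 0 (mod 19).
    Then x = 246 + 616·0 = 246, valid modulo lcm(616, 19) = 11704: x ≡ 246 (mod 11704).
Verify against each original: 246 mod 7 = 1, 246 mod 11 = 4, 246 mod 8 = 6, 246 mod 19 = 18.

x ≡ 246 (mod 11704).


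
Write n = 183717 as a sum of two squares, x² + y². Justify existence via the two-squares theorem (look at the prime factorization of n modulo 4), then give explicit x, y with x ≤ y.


Step 1: Factor n = 183717 = 3^2 · 137 · 149.
Step 2: Check the mod-4 condition on each prime factor: 3 ≡ 3 (mod 4), exponent 2 (must be even); 137 ≡ 1 (mod 4), exponent 1; 149 ≡ 1 (mod 4), exponent 1.
All primes ≡ 3 (mod 4) appear to even exponent (or don't appear), so by the two-squares theorem n IS expressible as a sum of two squares.
Step 3: Build a representation. Group n = k² · m with k = 3 and m = 137 · 149 = 20413 (a product of primes ≡ 1 (mod 4)); a representation of m scales to one of n via (k·x)² + (k·y)² = k²(x² + y²). Each prime p ≡ 1 (mod 4) is itself a sum of two squares; find a² by testing p − a² for a perfect square:
  137: 137 − 1² = 136, 137 − 2² = 133, 137 − 3² = 128, 137 − 4² = 121 = 11² ⇒ 137 = 4² + 11².
  149: 149 − 1² = 148, 149 − 2² = 145, 149 − 3² = 140, 149 − 4² = 133, 149 − 5² = 124, 149 − 6² = 113, 149 − 7² = 100 = 10² ⇒ 149 = 7² + 10².
  Combine using the Brahmagupta–Fibonacci identity (a² + b²)(c² + d²) = (ac − bd)² + (ad + bc)² = (ac + bd)² + (ad − bc)²:
  137 · 149 = 20413: from (4² + 11²)(7² + 10²), take (4·7 − 11·10, 4·10 + 11·7) = (28 − 110, 40 + 77) = (-82, 117); dropping signs (only squares matter) gives (82, 117); check 82² + 117² = 6724 + 13689 = 20413 ✓.
  Scale by k = 3: (3·82, 3·117) = (246, 351).
Step 4: Order so x ≤ y and verify: 246² + 351² = 60516 + 123201 = 183717 = n. ✓

n = 183717 = 246² + 351² (one valid representation with x ≤ y).


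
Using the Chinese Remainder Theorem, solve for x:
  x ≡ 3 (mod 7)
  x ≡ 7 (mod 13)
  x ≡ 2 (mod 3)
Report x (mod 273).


Moduli 7, 13, 3 are pairwise coprime; by CRT there is a unique solution modulo M = 7 · 13 · 3 = 273.
Solve pairwise, accumulating the modulus:
  Start with x ≡ 3 (mod 7).
  Combine with x ≡ 7 (mod 13): since gcd(7, 13) = 1, we get a unique residue mod 91.
    Write x = 3 + 7·t and substitute into x ≡ 7 (mod 13): 7·t ≡ 7 − 3 = 4 (mod 13).
    The inverse of 7 mod 13 is 2 (since 7·2 = 14 = 1·13 + 1), so t ≡ 2·4 = 8 ≡ 8 (mod 13).
    Then x = 3 + 7·8 = 59, valid modulo lcm(7, 13) = 91: x ≡ 59 (mod 91).
  Combine with x ≡ 2 (mod 3): since gcd(91, 3) = 1, we get a unique residue mod 273.
    Write x = 59 + 91·t and substitute into x ≡ 2 (mod 3): 91·t ≡ 2 − 59 = -57 (mod 3).
    Reduce coefficients mod 3: 1·t ≡ 0 (mod 3).
    So t ≡ 0 (mod 3).
    Then x = 59 + 91·0 = 59, valid modulo lcm(91, 3) = 273: x ≡ 59 (mod 273).
Verify: 59 mod 7 = 3 ✓, 59 mod 13 = 7 ✓, 59 mod 3 = 2 ✓.

x ≡ 59 (mod 273).


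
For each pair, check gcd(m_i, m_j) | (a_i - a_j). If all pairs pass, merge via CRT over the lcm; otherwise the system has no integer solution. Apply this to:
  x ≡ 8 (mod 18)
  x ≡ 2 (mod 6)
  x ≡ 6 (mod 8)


Moduli 18, 6, 8 are not pairwise coprime, so CRT works modulo lcm(m_i) when all pairwise compatibility conditions hold.
Pairwise compatibility: gcd(m_i, m_j) must divide a_i - a_j for every pair.
Merge one congruence at a time:
  Start: x ≡ 8 (mod 18).
  Combine with x ≡ 2 (mod 6): gcd(18, 6) = 6; 2 - 8 = -6, which IS divisible by 6, so compatible.
    Write x = 8 + 18·t and substitute into x ≡ 2 (mod 6): 18·t ≡ 2 − 8 = -6 (mod 6).
    Divide the congruence (and modulus) by g = 6: 3·t ≡ -1 (mod 1).
    Modulo 1 every t works; take t = 0.
    Then x = 8 + 18·0 = 8, valid modulo lcm(18, 6) = 18: x ≡ 8 (mod 18).
  Combine with x ≡ 6 (mod 8): gcd(18, 8) = 2; 6 - 8 = -2, which IS divisible by 2, so compatible.
    Write x = 8 + 18·t and substitute into x ≡ 6 (mod 8): 18·t ≡ 6 − 8 = -2 (mod 8).
    Divide the congruence (and modulus) by g = 2: 9·t ≡ -1 (mod 4).
    Reduce coefficients mod 4: 1·t ≡ 3 (mod 4).
    So t ≡ 3 (mod 4).
    Then x = 8 + 18·3 = 62, valid modulo lcm(18, 8) = 72: x ≡ 62 (mod 72).
Verify: 62 mod 18 = 8, 62 mod 6 = 2, 62 mod 8 = 6.

x ≡ 62 (mod 72).


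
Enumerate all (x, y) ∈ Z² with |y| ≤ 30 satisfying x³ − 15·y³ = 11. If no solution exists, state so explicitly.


The equation is x³ - 15y³ = 11. For fixed y, x³ = 15·y³ + 11, so a solution requires the RHS to be a perfect cube.
Strategy: iterate y from -30 to 30, compute RHS = 15·y³ + 11, and check whether it is a (positive or negative) perfect cube.
Check small values of y:
  y = 0: RHS = 11 is not a perfect cube.
  y = 1: RHS = 26 is not a perfect cube.
  y = -1: RHS = -4 is not a perfect cube.
  y = 2: RHS = 131 is not a perfect cube.
  y = -2: RHS = -109 is not a perfect cube.
  y = 3: RHS = 416 is not a perfect cube.
  y = -3: RHS = -394 is not a perfect cube.
Continuing the search up to |y| = 30 finds no solutions either.
No (x, y) in the scanned range satisfies the equation.

No integer solutions with |y| ≤ 30.


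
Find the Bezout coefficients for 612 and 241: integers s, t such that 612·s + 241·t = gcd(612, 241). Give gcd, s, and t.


Euclidean algorithm on (612, 241) — divide until remainder is 0:
  612 = 2 · 241 + 130
  241 = 1 · 130 + 111
  130 = 1 · 111 + 19
  111 = 5 · 19 + 16
  19 = 1 · 16 + 3
  16 = 5 · 3 + 1
  3 = 3 · 1 + 0
gcd(612, 241) = 1.
Track Bezout coefficients alongside the remainders: start with r₀ = 612 = a·1 + b·0 (s = 1, t = 0) and r₁ = 241 = a·0 + b·1 (s = 0, t = 1); each new remainder r_{k+1} = r_{k-1} − q_k·r_k inherits s_{k+1} = s_{k-1} − q_k·s_k, t_{k+1} = t_{k-1} − q_k·t_k, so r_k = a·s_k + b·t_k at every step:
  q = 2: r = 130, s = 1 − 2·0 = 1, t = 0 − 2·1 = -2  (check: 612·1 + 241·(-2) = 130)
  q = 1: r = 111, s = 0 − 1·1 = -1, t = 1 − 1·(-2) = 3  (check: 612·(-1) + 241·3 = 111)
  q = 1: r = 19, s = 1 − 1·(-1) = 2, t = -2 − 1·3 = -5  (check: 612·2 + 241·(-5) = 19)
  q = 5: r = 16, s = -1 − 5·2 = -11, t = 3 − 5·(-5) = 28  (check: 612·(-11) + 241·28 = 16)
  q = 1: r = 3, s = 2 − 1·(-11) = 13, t = -5 − 1·28 = -33  (check: 612·13 + 241·(-33) = 3)
  q = 5: r = 1, s = -11 − 5·13 = -76, t = 28 − 5·(-33) = 193  (check: 612·(-76) + 241·193 = 1)
The row with r = 1 (the gcd) gives the Bezout coefficients s = -76, t = 193.
Result: 612 · (-76) + 241 · (193) = 1.

gcd(612, 241) = 1; s = -76, t = 193 (check: 612·(-76) + 241·193 = 1).


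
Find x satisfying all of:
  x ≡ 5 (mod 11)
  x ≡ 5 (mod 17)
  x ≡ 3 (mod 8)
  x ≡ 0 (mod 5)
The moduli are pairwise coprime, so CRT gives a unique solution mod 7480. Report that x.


Product of moduli M = 11 · 17 · 8 · 5 = 7480.
Merge one congruence at a time:
  Start: x ≡ 5 (mod 11).
  Combine with x ≡ 5 (mod 17); new modulus lcm = 187.
    Write x = 5 + 11·t and substitute into x ≡ 5 (mod 17): 11·t ≡ 5 − 5 = 0 (mod 17).
    The inverse of 11 mod 17 is 14 (since 11·14 = 154 = 9·17 + 1), so t ≡ 14·0 = 0 ≡ 0 (mod 17).
    Then x = 5 + 11·0 = 5, valid modulo lcm(11, 17) = 187: x ≡ 5 (mod 187).
  Combine with x ≡ 3 (mod 8); new modulus lcm = 1496.
    Write x = 5 + 187·t and substitute into x ≡ 3 (mod 8): 187·t ≡ 3 − 5 = -2 (mod 8).
    Reduce coefficients mod 8: 3·t ≡ 6 (mod 8).
    The inverse of 3 mod 8 is 3 (since 3·3 = 9 = 1·8 + 1), so t ≡ 3·6 = 18 ≡ 2 (mod 8).
    Then x = 5 + 187·2 = 379, valid modulo lcm(187, 8) = 1496: x ≡ 379 (mod 1496).
  Combine with x ≡ 0 (mod 5); new modulus lcm = 7480.
    Write x = 379 + 1496·t and substitute into x ≡ 0 (mod 5): 1496·t ≡ 0 − 379 = -379 (mod 5).
    Reduce coefficients mod 5: 1·t ≡ 1 (mod 5).
    So t ≡ 1 (mod 5).
    Then x = 379 + 1496·1 = 1875, valid modulo lcm(1496, 5) = 7480: x ≡ 1875 (mod 7480).
Verify against each original: 1875 mod 11 = 5, 1875 mod 17 = 5, 1875 mod 8 = 3, 1875 mod 5 = 0.

x ≡ 1875 (mod 7480).


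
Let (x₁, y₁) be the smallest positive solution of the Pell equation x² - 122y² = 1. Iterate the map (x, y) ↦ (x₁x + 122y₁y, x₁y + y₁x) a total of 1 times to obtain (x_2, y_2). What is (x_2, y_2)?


Step 1: Find the fundamental solution (x₁, y₁) of x² - 122y² = 1.
  Expand √122 as a continued fraction. a₀ = ⌊√122⌋ = 11; iterate m_{k+1} = d_k·a_k − m_k, d_{k+1} = (122 − m_{k+1}²)/d_k, a_{k+1} = ⌊(a₀ + m_{k+1})/d_{k+1}⌋ (starting m₀ = 0, d₀ = 1), with convergents p_k = a_k·p_{k-1} + p_{k-2}, q_k = a_k·q_{k-1} + q_{k-2} (p₋₁ = 1, q₋₁ = 0):
  k = 0: a₀ = 11; p₀/q₀ = 11/1; p₀² − 122·q₀² = 121 − 122 = -1.
  k = 1: m = 11, d = 1, a = ⌊(11 + 11)/1⌋ = 22; p/q = (22·11 + 1)/(22·1 + 0) = 243/22; p² − 122·q² = 59049 − 59048 = 1.
  The first convergent with p² − 122·q² = 1 gives the fundamental solution (x₁, y₁) = (243, 22).
Step 2: Apply the recurrence (x_{n+1}, y_{n+1}) = (x₁x_n + 122y₁y_n, x₁y_n + y₁x_n) repeatedly.
  From (x_1, y_1) = (243, 22): x_2 = 243·243 + 122·22·22 = 118097; y_2 = 243·22 + 22·243 = 10692.
Step 3: Verify x_2² - 122·y_2² = 13946901409 - 13946901408 = 1 (should be 1). ✓

(x_1, y_1) = (243, 22); (x_2, y_2) = (118097, 10692).


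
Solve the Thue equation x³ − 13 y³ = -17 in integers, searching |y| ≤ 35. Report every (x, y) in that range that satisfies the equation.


The equation is x³ - 13y³ = -17. For fixed y, x³ = 13·y³ − 17, so a solution requires the RHS to be a perfect cube.
Strategy: iterate y from -35 to 35, compute RHS = 13·y³ − 17, and check whether it is a (positive or negative) perfect cube.
Check small values of y:
  y = 0: RHS = -17 is not a perfect cube.
  y = 1: RHS = -4 is not a perfect cube.
  y = -1: RHS = -30 is not a perfect cube.
  y = 2: RHS = 87 is not a perfect cube.
  y = -2: RHS = -121 is not a perfect cube.
  y = 3: RHS = 334 is not a perfect cube.
  y = -3: RHS = -368 is not a perfect cube.
Continuing the search up to |y| = 35 finds no solutions either.
No (x, y) in the scanned range satisfies the equation.

No integer solutions with |y| ≤ 35.


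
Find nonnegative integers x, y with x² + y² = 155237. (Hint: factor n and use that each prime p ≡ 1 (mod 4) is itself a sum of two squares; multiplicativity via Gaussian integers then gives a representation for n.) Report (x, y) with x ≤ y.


Step 1: Factor n = 155237 = 29 · 53 · 101.
Step 2: Check the mod-4 condition on each prime factor: 29 ≡ 1 (mod 4), exponent 1; 53 ≡ 1 (mod 4), exponent 1; 101 ≡ 1 (mod 4), exponent 1.
All primes ≡ 3 (mod 4) appear to even exponent (or don't appear), so by the two-squares theorem n IS expressible as a sum of two squares.
Step 3: Build a representation. Here n = 29 · 53 · 101 is a product of primes ≡ 1 (mod 4). Each prime p ≡ 1 (mod 4) is itself a sum of two squares; find a² by testing p − a² for a perfect square:
  29: 29 − 1² = 28, 29 − 2² = 25 = 5² ⇒ 29 = 2² + 5².
  53: 53 − 1² = 52, 53 − 2² = 49 = 7² ⇒ 53 = 2² + 7².
  101: 101 − 1² = 100 = 10² ⇒ 101 = 1² + 10².
  Combine using the Brahmagupta–Fibonacci identity (a² + b²)(c² + d²) = (ac − bd)² + (ad + bc)² = (ac + bd)² + (ad − bc)²:
  29 · 53 = 1537: from (2² + 5²)(2² + 7²), take (2·2 − 5·7, 2·7 + 5·2) = (4 − 35, 14 + 10) = (-31, 24); dropping signs (only squares matter) gives (31, 24); check 31² + 24² = 961 + 576 = 1537 ✓.
  1537 · 101 = 155237: from (31² + 24²)(1² + 10²), take (31·1 − 24·10, 31·10 + 24·1) = (31 − 240, 310 + 24) = (-209, 334); dropping signs (only squares matter) gives (209, 334); check 209² + 334² = 43681 + 111556 = 155237 ✓.
Step 4: Order so x ≤ y and verify: 209² + 334² = 43681 + 111556 = 155237 = n. ✓

n = 155237 = 209² + 334² (one valid representation with x ≤ y).


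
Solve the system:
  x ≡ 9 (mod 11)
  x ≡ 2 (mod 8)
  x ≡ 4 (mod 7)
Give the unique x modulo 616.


Moduli 11, 8, 7 are pairwise coprime; by CRT there is a unique solution modulo M = 11 · 8 · 7 = 616.
Solve pairwise, accumulating the modulus:
  Start with x ≡ 9 (mod 11).
  Combine with x ≡ 2 (mod 8): since gcd(11, 8) = 1, we get a unique residue mod 88.
    Write x = 9 + 11·t and substitute into x ≡ 2 (mod 8): 11·t ≡ 2 − 9 = -7 (mod 8).
    Reduce coefficients mod 8: 3·t ≡ 1 (mod 8).
    The inverse of 3 mod 8 is 3 (since 3·3 = 9 = 1·8 + 1), so t ≡ 3·1 = 3 ≡ 3 (mod 8).
    Then x = 9 + 11·3 = 42, valid modulo lcm(11, 8) = 88: x ≡ 42 (mod 88).
  Combine with x ≡ 4 (mod 7): since gcd(88, 7) = 1, we get a unique residue mod 616.
    Write x = 42 + 88·t and substitute into x ≡ 4 (mod 7): 88·t ≡ 4 − 42 = -38 (mod 7).
    Reduce coefficients mod 7: 4·t ≡ 4 (mod 7).
    The inverse of 4 mod 7 is 2 (since 4·2 = 8 = 1·7 + 1), so t ≡ 2·4 = 8 ≡ 1 (mod 7).
    Then x = 42 + 88·1 = 130, valid modulo lcm(88, 7) = 616: x ≡ 130 (mod 616).
Verify: 130 mod 11 = 9 ✓, 130 mod 8 = 2 ✓, 130 mod 7 = 4 ✓.

x ≡ 130 (mod 616).


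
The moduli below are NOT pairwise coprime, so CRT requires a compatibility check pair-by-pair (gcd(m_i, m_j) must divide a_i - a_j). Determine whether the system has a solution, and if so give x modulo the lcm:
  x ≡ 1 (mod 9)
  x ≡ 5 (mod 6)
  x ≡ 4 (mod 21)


Moduli 9, 6, 21 are not pairwise coprime, so CRT works modulo lcm(m_i) when all pairwise compatibility conditions hold.
Pairwise compatibility: gcd(m_i, m_j) must divide a_i - a_j for every pair.
Merge one congruence at a time:
  Start: x ≡ 1 (mod 9).
  Combine with x ≡ 5 (mod 6): gcd(9, 6) = 3, and 5 - 1 = 4 is NOT divisible by 3.
    ⇒ system is inconsistent (no integer solution).

No solution (the system is inconsistent).


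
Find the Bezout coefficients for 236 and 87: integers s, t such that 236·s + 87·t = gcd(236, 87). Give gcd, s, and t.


Euclidean algorithm on (236, 87) — divide until remainder is 0:
  236 = 2 · 87 + 62
  87 = 1 · 62 + 25
  62 = 2 · 25 + 12
  25 = 2 · 12 + 1
  12 = 12 · 1 + 0
gcd(236, 87) = 1.
Track Bezout coefficients alongside the remainders: start with r₀ = 236 = a·1 + b·0 (s = 1, t = 0) and r₁ = 87 = a·0 + b·1 (s = 0, t = 1); each new remainder r_{k+1} = r_{k-1} − q_k·r_k inherits s_{k+1} = s_{k-1} − q_k·s_k, t_{k+1} = t_{k-1} − q_k·t_k, so r_k = a·s_k + b·t_k at every step:
  q = 2: r = 62, s = 1 − 2·0 = 1, t = 0 − 2·1 = -2  (check: 236·1 + 87·(-2) = 62)
  q = 1: r = 25, s = 0 − 1·1 = -1, t = 1 − 1·(-2) = 3  (check: 236·(-1) + 87·3 = 25)
  q = 2: r = 12, s = 1 − 2·(-1) = 3, t = -2 − 2·3 = -8  (check: 236·3 + 87·(-8) = 12)
  q = 2: r = 1, s = -1 − 2·3 = -7, t = 3 − 2·(-8) = 19  (check: 236·(-7) + 87·19 = 1)
The row with r = 1 (the gcd) gives the Bezout coefficients s = -7, t = 19.
Result: 236 · (-7) + 87 · (19) = 1.

gcd(236, 87) = 1; s = -7, t = 19 (check: 236·(-7) + 87·19 = 1).


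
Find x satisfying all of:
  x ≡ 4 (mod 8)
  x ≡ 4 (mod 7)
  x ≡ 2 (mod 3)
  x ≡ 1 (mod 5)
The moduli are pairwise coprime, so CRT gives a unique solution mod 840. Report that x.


Product of moduli M = 8 · 7 · 3 · 5 = 840.
Merge one congruence at a time:
  Start: x ≡ 4 (mod 8).
  Combine with x ≡ 4 (mod 7); new modulus lcm = 56.
    Write x = 4 + 8·t and substitute into x ≡ 4 (mod 7): 8·t ≡ 4 − 4 = 0 (mod 7).
    Reduce coefficients mod 7: 1·t ≡ 0 (mod 7).
    So t ≡ 0 (mod 7).
    Then x = 4 + 8·0 = 4, valid modulo lcm(8, 7) = 56: x ≡ 4 (mod 56).
  Combine with x ≡ 2 (mod 3); new modulus lcm = 168.
    Write x = 4 + 56·t and substitute into x ≡ 2 (mod 3): 56·t ≡ 2 − 4 = -2 (mod 3).
    Reduce coefficients mod 3: 2·t ≡ 1 (mod 3).
    The inverse of 2 mod 3 is 2 (since 2·2 = 4 = 1·3 + 1), so t ≡ 2·1 = 2 ≡ 2 (mod 3).
    Then x = 4 + 56·2 = 116, valid modulo lcm(56, 3) = 168: x ≡ 116 (mod 168).
  Combine with x ≡ 1 (mod 5); new modulus lcm = 840.
    Write x = 116 + 168·t and substitute into x ≡ 1 (mod 5): 168·t ≡ 1 − 116 = -115 (mod 5).
    Reduce coefficients mod 5: 3·t ≡ 0 (mod 5).
    The inverse of 3 mod 5 is 2 (since 3·2 = 6 = 1·5 + 1), so t ≡ 2·0 = 0 ≡ 0 (mod 5).
    Then x = 116 + 168·0 = 116, valid modulo lcm(168, 5) = 840: x ≡ 116 (mod 840).
Verify against each original: 116 mod 8 = 4, 116 mod 7 = 4, 116 mod 3 = 2, 116 mod 5 = 1.

x ≡ 116 (mod 840).


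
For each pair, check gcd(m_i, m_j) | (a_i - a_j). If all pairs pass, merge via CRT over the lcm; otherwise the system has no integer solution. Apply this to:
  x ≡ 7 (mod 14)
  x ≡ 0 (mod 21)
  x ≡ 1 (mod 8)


Moduli 14, 21, 8 are not pairwise coprime, so CRT works modulo lcm(m_i) when all pairwise compatibility conditions hold.
Pairwise compatibility: gcd(m_i, m_j) must divide a_i - a_j for every pair.
Merge one congruence at a time:
  Start: x ≡ 7 (mod 14).
  Combine with x ≡ 0 (mod 21): gcd(14, 21) = 7; 0 - 7 = -7, which IS divisible by 7, so compatible.
    Write x = 7 + 14·t and substitute into x ≡ 0 (mod 21): 14·t ≡ 0 − 7 = -7 (mod 21).
    Divide the congruence (and modulus) by g = 7: 2·t ≡ -1 (mod 3).
    Reduce coefficients mod 3: 2·t ≡ 2 (mod 3).
    The inverse of 2 mod 3 is 2 (since 2·2 = 4 = 1·3 + 1), so t ≡ 2·2 = 4 ≡ 1 (mod 3).
    Then x = 7 + 14·1 = 21, valid modulo lcm(14, 21) = 42: x ≡ 21 (mod 42).
  Combine with x ≡ 1 (mod 8): gcd(42, 8) = 2; 1 - 21 = -20, which IS divisible by 2, so compatible.
    Write x = 21 + 42·t and substitute into x ≡ 1 (mod 8): 42·t ≡ 1 − 21 = -20 (mod 8).
    Divide the congruence (and modulus) by g = 2: 21·t ≡ -10 (mod 4).
    Reduce coefficients mod 4: 1·t ≡ 2 (mod 4).
    So t ≡ 2 (mod 4).
    Then x = 21 + 42·2 = 105, valid modulo lcm(42, 8) = 168: x ≡ 105 (mod 168).
Verify: 105 mod 14 = 7, 105 mod 21 = 0, 105 mod 8 = 1.

x ≡ 105 (mod 168).


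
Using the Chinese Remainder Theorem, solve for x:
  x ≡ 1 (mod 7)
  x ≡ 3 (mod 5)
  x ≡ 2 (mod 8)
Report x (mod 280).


Moduli 7, 5, 8 are pairwise coprime; by CRT there is a unique solution modulo M = 7 · 5 · 8 = 280.
Solve pairwise, accumulating the modulus:
  Start with x ≡ 1 (mod 7).
  Combine with x ≡ 3 (mod 5): since gcd(7, 5) = 1, we get a unique residue mod 35.
    Write x = 1 + 7·t and substitute into x ≡ 3 (mod 5): 7·t ≡ 3 − 1 = 2 (mod 5).
    Reduce coefficients mod 5: 2·t ≡ 2 (mod 5).
    The inverse of 2 mod 5 is 3 (since 2·3 = 6 = 1·5 + 1), so t ≡ 3·2 = 6 ≡ 1 (mod 5).
    Then x = 1 + 7·1 = 8, valid modulo lcm(7, 5) = 35: x ≡ 8 (mod 35).
  Combine with x ≡ 2 (mod 8): since gcd(35, 8) = 1, we get a unique residue mod 280.
    Write x = 8 + 35·t and substitute into x ≡ 2 (mod 8): 35·t ≡ 2 − 8 = -6 (mod 8).
    Reduce coefficients mod 8: 3·t ≡ 2 (mod 8).
    The inverse of 3 mod 8 is 3 (since 3·3 = 9 = 1·8 + 1), so t ≡ 3·2 = 6 ≡ 6 (mod 8).
    Then x = 8 + 35·6 = 218, valid modulo lcm(35, 8) = 280: x ≡ 218 (mod 280).
Verify: 218 mod 7 = 1 ✓, 218 mod 5 = 3 ✓, 218 mod 8 = 2 ✓.

x ≡ 218 (mod 280).


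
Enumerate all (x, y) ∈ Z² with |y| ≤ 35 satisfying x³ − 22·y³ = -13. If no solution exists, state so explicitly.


The equation is x³ - 22y³ = -13. For fixed y, x³ = 22·y³ − 13, so a solution requires the RHS to be a perfect cube.
Strategy: iterate y from -35 to 35, compute RHS = 22·y³ − 13, and check whether it is a (positive or negative) perfect cube.
Check small values of y:
  y = 0: RHS = -13 is not a perfect cube.
  y = 1: RHS = 9 is not a perfect cube.
  y = -1: RHS = -35 is not a perfect cube.
  y = 2: RHS = 163 is not a perfect cube.
  y = -2: RHS = -189 is not a perfect cube.
  y = 3: RHS = 581 is not a perfect cube.
  y = -3: RHS = -607 is not a perfect cube.
Continuing the search up to |y| = 35 finds no solutions either.
No (x, y) in the scanned range satisfies the equation.

No integer solutions with |y| ≤ 35.


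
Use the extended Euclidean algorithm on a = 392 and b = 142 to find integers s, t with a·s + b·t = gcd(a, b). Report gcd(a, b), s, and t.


Euclidean algorithm on (392, 142) — divide until remainder is 0:
  392 = 2 · 142 + 108
  142 = 1 · 108 + 34
  108 = 3 · 34 + 6
  34 = 5 · 6 + 4
  6 = 1 · 4 + 2
  4 = 2 · 2 + 0
gcd(392, 142) = 2.
Track Bezout coefficients alongside the remainders: start with r₀ = 392 = a·1 + b·0 (s = 1, t = 0) and r₁ = 142 = a·0 + b·1 (s = 0, t = 1); each new remainder r_{k+1} = r_{k-1} − q_k·r_k inherits s_{k+1} = s_{k-1} − q_k·s_k, t_{k+1} = t_{k-1} − q_k·t_k, so r_k = a·s_k + b·t_k at every step:
  q = 2: r = 108, s = 1 − 2·0 = 1, t = 0 − 2·1 = -2  (check: 392·1 + 142·(-2) = 108)
  q = 1: r = 34, s = 0 − 1·1 = -1, t = 1 − 1·(-2) = 3  (check: 392·(-1) + 142·3 = 34)
  q = 3: r = 6, s = 1 − 3·(-1) = 4, t = -2 − 3·3 = -11  (check: 392·4 + 142·(-11) = 6)
  q = 5: r = 4, s = -1 − 5·4 = -21, t = 3 − 5·(-11) = 58  (check: 392·(-21) + 142·58 = 4)
  q = 1: r = 2, s = 4 − 1·(-21) = 25, t = -11 − 1·58 = -69  (check: 392·25 + 142·(-69) = 2)
The row with r = 2 (the gcd) gives the Bezout coefficients s = 25, t = -69.
Result: 392 · (25) + 142 · (-69) = 2.

gcd(392, 142) = 2; s = 25, t = -69 (check: 392·25 + 142·(-69) = 2).


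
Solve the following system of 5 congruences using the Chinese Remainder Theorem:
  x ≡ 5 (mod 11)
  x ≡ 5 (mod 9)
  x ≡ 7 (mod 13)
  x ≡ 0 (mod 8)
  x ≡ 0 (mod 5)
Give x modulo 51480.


Product of moduli M = 11 · 9 · 13 · 8 · 5 = 51480.
Merge one congruence at a time:
  Start: x ≡ 5 (mod 11).
  Combine with x ≡ 5 (mod 9); new modulus lcm = 99.
    Write x = 5 + 11·t and substitute into x ≡ 5 (mod 9): 11·t ≡ 5 − 5 = 0 (mod 9).
    Reduce coefficients mod 9: 2·t ≡ 0 (mod 9).
    The inverse of 2 mod 9 is 5 (since 2·5 = 10 = 1·9 + 1), so t ≡ 5·0 = 0 ≡ 0 (mod 9).
    Then x = 5 + 11·0 = 5, valid modulo lcm(11, 9) = 99: x ≡ 5 (mod 99).
  Combine with x ≡ 7 (mod 13); new modulus lcm = 1287.
    Write x = 5 + 99·t and substitute into x ≡ 7 (mod 13): 99·t ≡ 7 − 5 = 2 (mod 13).
    Reduce coefficients mod 13: 8·t ≡ 2 (mod 13).
    The inverse of 8 mod 13 is 5 (since 8·5 = 40 = 3·13 + 1), so t ≡ 5·2 = 10 ≡ 10 (mod 13).
    Then x = 5 + 99·10 = 995, valid modulo lcm(99, 13) = 1287: x ≡ 995 (mod 1287).
  Combine with x ≡ 0 (mod 8); new modulus lcm = 10296.
    Write x = 995 + 1287·t and substitute into x ≡ 0 (mod 8): 1287·t ≡ 0 − 995 = -995 (mod 8).
    Reduce coefficients mod 8: 7·t ≡ 5 (mod 8).
    The inverse of 7 mod 8 is 7 (since 7·7 = 49 = 6·8 + 1), so t ≡ 7·5 = 35 ≡ 3 (mod 8).
    Then x = 995 + 1287·3 = 4856, valid modulo lcm(1287, 8) = 10296: x ≡ 4856 (mod 10296).
  Combine with x ≡ 0 (mod 5); new modulus lcm = 51480.
    Write x = 4856 + 10296·t and substitute into x ≡ 0 (mod 5): 10296·t ≡ 0 − 4856 = -4856 (mod 5).
    Reduce coefficients mod 5: 1·t ≡ 4 (mod 5).
    So t ≡ 4 (mod 5).
    Then x = 4856 + 10296·4 = 46040, valid modulo lcm(10296, 5) = 51480: x ≡ 46040 (mod 51480).
Verify against each original: 46040 mod 11 = 5, 46040 mod 9 = 5, 46040 mod 13 = 7, 46040 mod 8 = 0, 46040 mod 5 = 0.

x ≡ 46040 (mod 51480).


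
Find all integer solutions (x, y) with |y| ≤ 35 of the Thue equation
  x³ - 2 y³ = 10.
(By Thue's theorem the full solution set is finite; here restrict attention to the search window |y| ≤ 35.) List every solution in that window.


The equation is x³ - 2y³ = 10. For fixed y, x³ = 2·y³ + 10, so a solution requires the RHS to be a perfect cube.
Strategy: iterate y from -35 to 35, compute RHS = 2·y³ + 10, and check whether it is a (positive or negative) perfect cube.
Check small values of y:
  y = 0: RHS = 10 is not a perfect cube.
  y = 1: RHS = 12 is not a perfect cube.
  y = -1: RHS = 8 = (2)³ ⇒ x = 2 works.
  y = 2: RHS = 26 is not a perfect cube.
  y = -2: RHS = -6 is not a perfect cube.
  y = 3: RHS = 64 = (4)³ ⇒ x = 4 works.
  y = -3: RHS = -44 is not a perfect cube.
Continuing the search up to |y| = 35 finds no further solutions beyond those listed.
Collected solutions: (2, -1), (4, 3).

Solutions (with |y| ≤ 35): (2, -1), (4, 3).


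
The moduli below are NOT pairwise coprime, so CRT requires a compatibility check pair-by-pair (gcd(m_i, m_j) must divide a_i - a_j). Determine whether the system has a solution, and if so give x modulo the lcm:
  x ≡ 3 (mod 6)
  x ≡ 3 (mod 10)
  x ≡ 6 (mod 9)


Moduli 6, 10, 9 are not pairwise coprime, so CRT works modulo lcm(m_i) when all pairwise compatibility conditions hold.
Pairwise compatibility: gcd(m_i, m_j) must divide a_i - a_j for every pair.
Merge one congruence at a time:
  Start: x ≡ 3 (mod 6).
  Combine with x ≡ 3 (mod 10): gcd(6, 10) = 2; 3 - 3 = 0, which IS divisible by 2, so compatible.
    Write x = 3 + 6·t and substitute into x ≡ 3 (mod 10): 6·t ≡ 3 − 3 = 0 (mod 10).
    Divide the congruence (and modulus) by g = 2: 3·t ≡ 0 (mod 5).
    The inverse of 3 mod 5 is 2 (since 3·2 = 6 = 1·5 + 1), so t ≡ 2·0 = 0 ≡ 0 (mod 5).
    Then x = 3 + 6·0 = 3, valid modulo lcm(6, 10) = 30: x ≡ 3 (mod 30).
  Combine with x ≡ 6 (mod 9): gcd(30, 9) = 3; 6 - 3 = 3, which IS divisible by 3, so compatible.
    Write x = 3 + 30·t and substitute into x ≡ 6 (mod 9): 30·t ≡ 6 − 3 = 3 (mod 9).
    Divide the congruence (and modulus) by g = 3: 10·t ≡ 1 (mod 3).
    Reduce coefficients mod 3: 1·t ≡ 1 (mod 3).
    So t ≡ 1 (mod 3).
    Then x = 3 + 30·1 = 33, valid modulo lcm(30, 9) = 90: x ≡ 33 (mod 90).
Verify: 33 mod 6 = 3, 33 mod 10 = 3, 33 mod 9 = 6.

x ≡ 33 (mod 90).
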